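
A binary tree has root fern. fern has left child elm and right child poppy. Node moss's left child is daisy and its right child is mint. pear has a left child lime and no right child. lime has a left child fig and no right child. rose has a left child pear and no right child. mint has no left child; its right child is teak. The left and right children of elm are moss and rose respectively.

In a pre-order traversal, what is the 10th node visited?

fig

Pre-order visits the node, then its left subtree, then its right subtree.
Visit fern.
At fern: go left to elm.
  Visit elm.
  At elm: go left to moss.
    Visit moss.
    At moss: go left to daisy.
      daisy is a leaf — visit daisy.
    At moss: go right to mint.
      Visit mint.
      At mint: no left child.
      At mint: go right to teak.
        teak is a leaf — visit teak.
  At elm: go right to rose.
    Visit rose.
    At rose: go left to pear.
      Visit pear.
      At pear: go left to lime.
        Visit lime.
        At lime: go left to fig.
          fig is a leaf — visit fig.
        At lime: no right child.
      At pear: no right child.
    At rose: no right child.
At fern: go right to poppy.
  poppy is a leaf — visit poppy.
Full pre-order sequence: fern, elm, moss, daisy, mint, teak, rose, pear, lime, fig, poppy.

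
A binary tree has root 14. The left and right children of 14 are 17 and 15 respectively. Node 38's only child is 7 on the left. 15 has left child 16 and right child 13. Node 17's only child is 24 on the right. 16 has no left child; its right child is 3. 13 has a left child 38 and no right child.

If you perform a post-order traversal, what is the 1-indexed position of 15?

8

Post-order visits the left subtree, then the right subtree, then the node.
At 14: go left to 17.
  At 17: no left child.
  At 17: go right to 24.
    24 is a leaf — visit 24.
  Visit 17.
At 14: go right to 15.
  At 15: go left to 16.
    At 16: no left child.
    At 16: go right to 3.
      3 is a leaf — visit 3.
    Visit 16.
  At 15: go right to 13.
    At 13: go left to 38.
      At 38: go left to 7.
        7 is a leaf — visit 7.
      At 38: no right child.
      Visit 38.
    At 13: no right child.
    Visit 13.
  Visit 15.
Visit 14.
Full post-order sequence: 24, 17, 3, 16, 7, 38, 13, 15, 14.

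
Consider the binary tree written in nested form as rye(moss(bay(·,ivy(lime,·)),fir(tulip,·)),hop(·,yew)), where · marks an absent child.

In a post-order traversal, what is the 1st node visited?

lime

Post-order visits the left subtree, then the right subtree, then the node.
At rye: go left to moss.
  At moss: go left to bay.
    At bay: no left child.
    At bay: go right to ivy.
      At ivy: go left to lime.
        lime is a leaf — visit lime.
      At ivy: no right child.
      Visit ivy.
    Visit bay.
  At moss: go right to fir.
    At fir: go left to tulip.
      tulip is a leaf — visit tulip.
    At fir: no right child.
    Visit fir.
  Visit moss.
At rye: go right to hop.
  At hop: no left child.
  At hop: go right to yew.
    yew is a leaf — visit yew.
  Visit hop.
Visit rye.
Full post-order sequence: lime, ivy, bay, tulip, fir, moss, yew, hop, rye.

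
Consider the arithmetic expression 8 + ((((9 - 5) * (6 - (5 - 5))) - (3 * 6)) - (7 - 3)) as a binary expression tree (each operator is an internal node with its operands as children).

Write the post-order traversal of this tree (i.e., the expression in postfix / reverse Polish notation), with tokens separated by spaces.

8 9 5 - 6 5 5 - - * 3 6 * - 7 3 - - +

Post-order on an expression tree gives postfix notation: for each operator, emit left operand, right operand, then the operator.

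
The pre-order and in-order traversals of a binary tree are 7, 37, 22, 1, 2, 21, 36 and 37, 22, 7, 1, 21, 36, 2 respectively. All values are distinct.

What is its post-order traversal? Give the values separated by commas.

22, 37, 36, 21, 2, 1, 7

The first element of pre-order is the root; it splits in-order into left and right subtrees.
Root 7: left subtree has 2 nodes {37, 22}, right has 4 {1, 21, 36, 2}.
  Root 37: left subtree has 0 nodes { }, right has 1 {22}.
  Root 1: left subtree has 0 nodes { }, right has 3 {21, 36, 2}.
    Root 2: left subtree has 2 nodes {21, 36}, right has 0 { }.
      Root 21: left subtree has 0 nodes { }, right has 1 {36}.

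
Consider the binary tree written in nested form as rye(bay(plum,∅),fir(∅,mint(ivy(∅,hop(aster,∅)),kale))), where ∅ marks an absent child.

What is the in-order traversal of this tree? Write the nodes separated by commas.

plum, bay, rye, fir, ivy, aster, hop, mint, kale

In-order visits the left subtree, then the node, then the right subtree.
At rye: go left to bay.
  At bay: go left to plum.
    plum is a leaf — visit plum.
  Visit bay.
  At bay: no right child.
Visit rye.
At rye: go right to fir.
  At fir: no left child.
  Visit fir.
  At fir: go right to mint.
    At mint: go left to ivy.
      At ivy: no left child.
      Visit ivy.
      At ivy: go right to hop.
        At hop: go left to aster.
          aster is a leaf — visit aster.
        Visit hop.
        At hop: no right child.
    Visit mint.
    At mint: go right to kale.
      kale is a leaf — visit kale.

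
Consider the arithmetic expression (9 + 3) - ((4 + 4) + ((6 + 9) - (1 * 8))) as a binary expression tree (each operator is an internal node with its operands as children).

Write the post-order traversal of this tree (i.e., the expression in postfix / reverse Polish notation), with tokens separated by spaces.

9 3 + 4 4 + 6 9 + 1 8 * - + -

Post-order on an expression tree gives postfix notation: for each operator, emit left operand, right operand, then the operator.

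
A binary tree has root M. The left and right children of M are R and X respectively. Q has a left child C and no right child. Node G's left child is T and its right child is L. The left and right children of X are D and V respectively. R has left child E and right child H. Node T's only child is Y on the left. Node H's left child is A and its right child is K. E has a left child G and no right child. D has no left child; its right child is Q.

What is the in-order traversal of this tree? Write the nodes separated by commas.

In-order visits the left subtree, then the node, then the right subtree.
At M: go left to R.
  At R: go left to E.
    At E: go left to G.
      At G: go left to T.
        At T: go left to Y.
          Y is a leaf — visit Y.
        Visit T.
        At T: no right child.
      Visit G.
      At G: go right to L.
        L is a leaf — visit L.
    Visit E.
    At E: no right child.
  Visit R.
  At R: go right to H.
    At H: go left to A.
      A is a leaf — visit A.
    Visit H.
    At H: go right to K.
      K is a leaf — visit K.
Visit M.
At M: go right to X.
  At X: go left to D.
    At D: no left child.
    Visit D.
    At D: go right to Q.
      At Q: go left to C.
        C is a leaf — visit C.
      Visit Q.
      At Q: no right child.
  Visit X.
  At X: go right to V.
    V is a leaf — visit V.

Y, T, G, L, E, R, A, H, K, M, D, C, Q, X, V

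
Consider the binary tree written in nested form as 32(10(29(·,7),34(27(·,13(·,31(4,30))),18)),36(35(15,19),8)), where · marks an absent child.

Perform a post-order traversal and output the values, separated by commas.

7, 29, 4, 30, 31, 13, 27, 18, 34, 10, 15, 19, 35, 8, 36, 32

Post-order visits the left subtree, then the right subtree, then the node.
At 32: go left to 10.
  At 10: go left to 29.
    At 29: no left child.
    At 29: go right to 7.
      7 is a leaf — visit 7.
    Visit 29.
  At 10: go right to 34.
    At 34: go left to 27.
      At 27: no left child.
      At 27: go right to 13.
        At 13: no left child.
        At 13: go right to 31.
          At 31: go left to 4.
            4 is a leaf — visit 4.
          At 31: go right to 30.
            30 is a leaf — visit 30.
          Visit 31.
        Visit 13.
      Visit 27.
    At 34: go right to 18.
      18 is a leaf — visit 18.
    Visit 34.
  Visit 10.
At 32: go right to 36.
  At 36: go left to 35.
    At 35: go left to 15.
      15 is a leaf — visit 15.
    At 35: go right to 19.
      19 is a leaf — visit 19.
    Visit 35.
  At 36: go right to 8.
    8 is a leaf — visit 8.
  Visit 36.
Visit 32.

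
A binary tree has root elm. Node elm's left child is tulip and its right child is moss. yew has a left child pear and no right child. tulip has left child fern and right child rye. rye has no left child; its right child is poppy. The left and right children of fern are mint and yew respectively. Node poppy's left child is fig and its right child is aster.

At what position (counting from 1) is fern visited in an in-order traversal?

In-order visits the left subtree, then the node, then the right subtree.
At elm: go left to tulip.
  At tulip: go left to fern.
    At fern: go left to mint.
      mint is a leaf — visit mint.
    Visit fern.
    At fern: go right to yew.
      At yew: go left to pear.
        pear is a leaf — visit pear.
      Visit yew.
      At yew: no right child.
  Visit tulip.
  At tulip: go right to rye.
    At rye: no left child.
    Visit rye.
    At rye: go right to poppy.
      At poppy: go left to fig.
        fig is a leaf — visit fig.
      Visit poppy.
      At poppy: go right to aster.
        aster is a leaf — visit aster.
Visit elm.
At elm: go right to moss.
  moss is a leaf — visit moss.
Full in-order sequence: mint, fern, pear, yew, tulip, rye, fig, poppy, aster, elm, moss.

2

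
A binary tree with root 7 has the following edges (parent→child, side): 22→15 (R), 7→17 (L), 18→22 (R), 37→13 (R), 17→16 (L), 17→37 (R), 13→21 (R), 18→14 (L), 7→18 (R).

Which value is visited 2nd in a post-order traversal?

21

Post-order visits the left subtree, then the right subtree, then the node.
At 7: go left to 17.
  At 17: go left to 16.
    16 is a leaf — visit 16.
  At 17: go right to 37.
    At 37: no left child.
    At 37: go right to 13.
      At 13: no left child.
      At 13: go right to 21.
        21 is a leaf — visit 21.
      Visit 13.
    Visit 37.
  Visit 17.
At 7: go right to 18.
  At 18: go left to 14.
    14 is a leaf — visit 14.
  At 18: go right to 22.
    At 22: no left child.
    At 22: go right to 15.
      15 is a leaf — visit 15.
    Visit 22.
  Visit 18.
Visit 7.
Full post-order sequence: 16, 21, 13, 37, 17, 14, 15, 22, 18, 7.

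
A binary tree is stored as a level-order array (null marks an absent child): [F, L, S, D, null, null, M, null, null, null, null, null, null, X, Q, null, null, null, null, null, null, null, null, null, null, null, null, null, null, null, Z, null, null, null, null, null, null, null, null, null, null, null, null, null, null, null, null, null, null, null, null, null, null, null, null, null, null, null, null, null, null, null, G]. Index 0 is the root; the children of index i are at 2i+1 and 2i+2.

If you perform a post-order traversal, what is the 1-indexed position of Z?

5

Post-order visits the left subtree, then the right subtree, then the node.
At F: go left to L.
  At L: go left to D.
    D is a leaf — visit D.
  At L: no right child.
  Visit L.
At F: go right to S.
  At S: no left child.
  At S: go right to M.
    At M: go left to X.
      X is a leaf — visit X.
    At M: go right to Q.
      At Q: no left child.
      At Q: go right to Z.
        At Z: no left child.
        At Z: go right to G.
          G is a leaf — visit G.
        Visit Z.
      Visit Q.
    Visit M.
  Visit S.
Visit F.
Full post-order sequence: D, L, X, G, Z, Q, M, S, F.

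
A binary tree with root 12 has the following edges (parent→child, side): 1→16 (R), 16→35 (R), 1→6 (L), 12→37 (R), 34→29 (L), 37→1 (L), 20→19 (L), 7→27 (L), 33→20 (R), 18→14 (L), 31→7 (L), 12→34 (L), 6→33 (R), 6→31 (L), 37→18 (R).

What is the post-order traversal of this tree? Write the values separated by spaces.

29 34 27 7 31 19 20 33 6 35 16 1 14 18 37 12

Post-order visits the left subtree, then the right subtree, then the node.
At 12: go left to 34.
  At 34: go left to 29.
    29 is a leaf — visit 29.
  At 34: no right child.
  Visit 34.
At 12: go right to 37.
  At 37: go left to 1.
    At 1: go left to 6.
      At 6: go left to 31.
        At 31: go left to 7.
          At 7: go left to 27.
            27 is a leaf — visit 27.
          At 7: no right child.
          Visit 7.
        At 31: no right child.
        Visit 31.
      At 6: go right to 33.
        At 33: no left child.
        At 33: go right to 20.
          At 20: go left to 19.
            19 is a leaf — visit 19.
          At 20: no right child.
          Visit 20.
        Visit 33.
      Visit 6.
    At 1: go right to 16.
      At 16: no left child.
      At 16: go right to 35.
        35 is a leaf — visit 35.
      Visit 16.
    Visit 1.
  At 37: go right to 18.
    At 18: go left to 14.
      14 is a leaf — visit 14.
    At 18: no right child.
    Visit 18.
  Visit 37.
Visit 12.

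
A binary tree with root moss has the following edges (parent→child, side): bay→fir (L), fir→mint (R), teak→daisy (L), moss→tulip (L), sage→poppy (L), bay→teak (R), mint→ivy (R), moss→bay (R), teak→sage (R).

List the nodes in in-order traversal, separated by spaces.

tulip moss fir mint ivy bay daisy teak poppy sage

In-order visits the left subtree, then the node, then the right subtree.
At moss: go left to tulip.
  tulip is a leaf — visit tulip.
Visit moss.
At moss: go right to bay.
  At bay: go left to fir.
    At fir: no left child.
    Visit fir.
    At fir: go right to mint.
      At mint: no left child.
      Visit mint.
      At mint: go right to ivy.
        ivy is a leaf — visit ivy.
  Visit bay.
  At bay: go right to teak.
    At teak: go left to daisy.
      daisy is a leaf — visit daisy.
    Visit teak.
    At teak: go right to sage.
      At sage: go left to poppy.
        poppy is a leaf — visit poppy.
      Visit sage.
      At sage: no right child.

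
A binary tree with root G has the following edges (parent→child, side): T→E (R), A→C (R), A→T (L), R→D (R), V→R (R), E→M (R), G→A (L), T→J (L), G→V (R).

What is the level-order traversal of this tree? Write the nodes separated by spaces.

Level-order visits nodes level by level from the root, left to right within each level.
Level 0: G
Level 1: A, V
Level 2: T, C, R
Level 3: J, E, D
Level 4: M

G A V T C R J E D M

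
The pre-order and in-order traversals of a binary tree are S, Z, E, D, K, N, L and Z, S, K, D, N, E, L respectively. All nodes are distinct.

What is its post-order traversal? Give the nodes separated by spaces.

Z K N D L E S

The first element of pre-order is the root; it splits in-order into left and right subtrees.
Root S: left subtree has 1 node {Z}, right has 5 {K, D, N, E, L}.
  Root E: left subtree has 3 nodes {K, D, N}, right has 1 {L}.
    Root D: left subtree has 1 node {K}, right has 1 {N}.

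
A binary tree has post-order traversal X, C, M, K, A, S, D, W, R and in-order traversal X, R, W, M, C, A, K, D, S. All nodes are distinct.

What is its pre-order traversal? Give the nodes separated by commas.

The last element of post-order is the root; it splits in-order into left and right subtrees.
Root R: left subtree has 1 node {X}, right has 7 {W, M, C, A, K, D, S}.
  Root W: left subtree has 0 nodes { }, right has 6 {M, C, A, K, D, S}.
    Root D: left subtree has 4 nodes {M, C, A, K}, right has 1 {S}.
      Root A: left subtree has 2 nodes {M, C}, right has 1 {K}.
        Root M: left subtree has 0 nodes { }, right has 1 {C}.

R, X, W, D, A, M, C, K, S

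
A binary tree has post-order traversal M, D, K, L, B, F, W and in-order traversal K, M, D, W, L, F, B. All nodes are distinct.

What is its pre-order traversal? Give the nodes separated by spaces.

W K D M F L B

The last element of post-order is the root; it splits in-order into left and right subtrees.
Root W: left subtree has 3 nodes {K, M, D}, right has 3 {L, F, B}.
  Root K: left subtree has 0 nodes { }, right has 2 {M, D}.
    Root D: left subtree has 1 node {M}, right has 0 { }.
  Root F: left subtree has 1 node {L}, right has 1 {B}.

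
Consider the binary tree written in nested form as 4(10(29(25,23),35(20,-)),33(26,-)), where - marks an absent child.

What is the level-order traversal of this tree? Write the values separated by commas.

Level-order visits nodes level by level from the root, left to right within each level.
Level 0: 4
Level 1: 10, 33
Level 2: 29, 35, 26
Level 3: 25, 23, 20

4, 10, 33, 29, 35, 26, 25, 23, 20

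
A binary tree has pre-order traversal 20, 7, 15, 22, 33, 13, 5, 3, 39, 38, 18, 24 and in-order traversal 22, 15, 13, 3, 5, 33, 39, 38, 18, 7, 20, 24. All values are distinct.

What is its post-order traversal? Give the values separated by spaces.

The first element of pre-order is the root; it splits in-order into left and right subtrees.
Root 20: left subtree has 10 nodes {22, 15, 13, 3, 5, 33, 39, 38, 18, 7}, right has 1 {24}.
  Root 7: left subtree has 9 nodes {22, 15, 13, 3, 5, 33, 39, 38, 18}, right has 0 { }.
    Root 15: left subtree has 1 node {22}, right has 7 {13, 3, 5, 33, 39, 38, 18}.
      Root 33: left subtree has 3 nodes {13, 3, 5}, right has 3 {39, 38, 18}.
        Root 13: left subtree has 0 nodes { }, right has 2 {3, 5}.
          Root 5: left subtree has 1 node {3}, right has 0 { }.
        Root 39: left subtree has 0 nodes { }, right has 2 {38, 18}.
          Root 38: left subtree has 0 nodes { }, right has 1 {18}.

22 3 5 13 18 38 39 33 15 7 24 20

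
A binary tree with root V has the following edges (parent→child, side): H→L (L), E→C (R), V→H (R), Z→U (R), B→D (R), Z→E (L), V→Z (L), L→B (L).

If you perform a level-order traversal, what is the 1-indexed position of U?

Level-order visits nodes level by level from the root, left to right within each level.
Level 0: V
Level 1: Z, H
Level 2: E, U, L
Level 3: C, B
Level 4: D
Full level-order sequence: V, Z, H, E, U, L, C, B, D.

5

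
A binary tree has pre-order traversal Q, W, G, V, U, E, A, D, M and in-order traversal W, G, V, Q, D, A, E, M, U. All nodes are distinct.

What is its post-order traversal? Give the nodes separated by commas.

V, G, W, D, A, M, E, U, Q

The first element of pre-order is the root; it splits in-order into left and right subtrees.
Root Q: left subtree has 3 nodes {W, G, V}, right has 5 {D, A, E, M, U}.
  Root W: left subtree has 0 nodes { }, right has 2 {G, V}.
    Root G: left subtree has 0 nodes { }, right has 1 {V}.
  Root U: left subtree has 4 nodes {D, A, E, M}, right has 0 { }.
    Root E: left subtree has 2 nodes {D, A}, right has 1 {M}.
      Root A: left subtree has 1 node {D}, right has 0 { }.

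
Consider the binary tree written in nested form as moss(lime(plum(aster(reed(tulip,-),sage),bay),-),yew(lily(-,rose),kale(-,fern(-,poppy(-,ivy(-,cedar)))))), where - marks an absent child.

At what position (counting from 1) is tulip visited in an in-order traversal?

1

In-order visits the left subtree, then the node, then the right subtree.
At moss: go left to lime.
  At lime: go left to plum.
    At plum: go left to aster.
      At aster: go left to reed.
        At reed: go left to tulip.
          tulip is a leaf — visit tulip.
        Visit reed.
        At reed: no right child.
      Visit aster.
      At aster: go right to sage.
        sage is a leaf — visit sage.
    Visit plum.
    At plum: go right to bay.
      bay is a leaf — visit bay.
  Visit lime.
  At lime: no right child.
Visit moss.
At moss: go right to yew.
  At yew: go left to lily.
    At lily: no left child.
    Visit lily.
    At lily: go right to rose.
      rose is a leaf — visit rose.
  Visit yew.
  At yew: go right to kale.
    At kale: no left child.
    Visit kale.
    At kale: go right to fern.
      At fern: no left child.
      Visit fern.
      At fern: go right to poppy.
        At poppy: no left child.
        Visit poppy.
        At poppy: go right to ivy.
          At ivy: no left child.
          Visit ivy.
          At ivy: go right to cedar.
            cedar is a leaf — visit cedar.
Full in-order sequence: tulip, reed, aster, sage, plum, bay, lime, moss, lily, rose, yew, kale, fern, poppy, ivy, cedar.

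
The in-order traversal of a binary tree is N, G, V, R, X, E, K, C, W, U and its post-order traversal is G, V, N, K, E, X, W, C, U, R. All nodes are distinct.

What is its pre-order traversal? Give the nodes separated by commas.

R, N, V, G, U, C, X, E, K, W

The last element of post-order is the root; it splits in-order into left and right subtrees.
Root R: left subtree has 3 nodes {N, G, V}, right has 6 {X, E, K, C, W, U}.
  Root N: left subtree has 0 nodes { }, right has 2 {G, V}.
    Root V: left subtree has 1 node {G}, right has 0 { }.
  Root U: left subtree has 5 nodes {X, E, K, C, W}, right has 0 { }.
    Root C: left subtree has 3 nodes {X, E, K}, right has 1 {W}.
      Root X: left subtree has 0 nodes { }, right has 2 {E, K}.
        Root E: left subtree has 0 nodes { }, right has 1 {K}.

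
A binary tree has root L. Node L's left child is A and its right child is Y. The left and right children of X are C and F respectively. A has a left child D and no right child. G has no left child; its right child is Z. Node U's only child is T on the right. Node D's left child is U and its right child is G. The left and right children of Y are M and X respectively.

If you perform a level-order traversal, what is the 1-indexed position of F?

Level-order visits nodes level by level from the root, left to right within each level.
Level 0: L
Level 1: A, Y
Level 2: D, M, X
Level 3: U, G, C, F
Level 4: T, Z
Full level-order sequence: L, A, Y, D, M, X, U, G, C, F, T, Z.

10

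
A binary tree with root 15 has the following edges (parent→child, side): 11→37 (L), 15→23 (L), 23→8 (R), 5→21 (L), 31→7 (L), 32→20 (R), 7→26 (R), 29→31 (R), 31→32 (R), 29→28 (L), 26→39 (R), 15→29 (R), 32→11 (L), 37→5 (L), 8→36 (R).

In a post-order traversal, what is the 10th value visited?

Post-order visits the left subtree, then the right subtree, then the node.
At 15: go left to 23.
  At 23: no left child.
  At 23: go right to 8.
    At 8: no left child.
    At 8: go right to 36.
      36 is a leaf — visit 36.
    Visit 8.
  Visit 23.
At 15: go right to 29.
  At 29: go left to 28.
    28 is a leaf — visit 28.
  At 29: go right to 31.
    At 31: go left to 7.
      At 7: no left child.
      At 7: go right to 26.
        At 26: no left child.
        At 26: go right to 39.
          39 is a leaf — visit 39.
        Visit 26.
      Visit 7.
    At 31: go right to 32.
      At 32: go left to 11.
        At 11: go left to 37.
          At 37: go left to 5.
            At 5: go left to 21.
              21 is a leaf — visit 21.
            At 5: no right child.
            Visit 5.
          At 37: no right child.
          Visit 37.
        At 11: no right child.
        Visit 11.
      At 32: go right to 20.
        20 is a leaf — visit 20.
      Visit 32.
    Visit 31.
  Visit 29.
Visit 15.
Full post-order sequence: 36, 8, 23, 28, 39, 26, 7, 21, 5, 37, 11, 20, 32, 31, 29, 15.

37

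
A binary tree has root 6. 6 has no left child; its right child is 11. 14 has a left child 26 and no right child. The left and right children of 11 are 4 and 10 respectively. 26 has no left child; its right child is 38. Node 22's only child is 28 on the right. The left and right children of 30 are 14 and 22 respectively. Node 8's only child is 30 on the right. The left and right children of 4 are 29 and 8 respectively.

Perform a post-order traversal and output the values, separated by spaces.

Post-order visits the left subtree, then the right subtree, then the node.
At 6: no left child.
At 6: go right to 11.
  At 11: go left to 4.
    At 4: go left to 29.
      29 is a leaf — visit 29.
    At 4: go right to 8.
      At 8: no left child.
      At 8: go right to 30.
        At 30: go left to 14.
          At 14: go left to 26.
            At 26: no left child.
            At 26: go right to 38.
              38 is a leaf — visit 38.
            Visit 26.
          At 14: no right child.
          Visit 14.
        At 30: go right to 22.
          At 22: no left child.
          At 22: go right to 28.
            28 is a leaf — visit 28.
          Visit 22.
        Visit 30.
      Visit 8.
    Visit 4.
  At 11: go right to 10.
    10 is a leaf — visit 10.
  Visit 11.
Visit 6.

29 38 26 14 28 22 30 8 4 10 11 6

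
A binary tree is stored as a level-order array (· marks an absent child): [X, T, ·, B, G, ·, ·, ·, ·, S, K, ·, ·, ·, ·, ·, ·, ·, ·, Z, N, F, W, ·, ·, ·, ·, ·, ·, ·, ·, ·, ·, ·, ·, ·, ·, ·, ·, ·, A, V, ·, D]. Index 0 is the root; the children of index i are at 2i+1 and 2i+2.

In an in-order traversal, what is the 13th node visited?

X

In-order visits the left subtree, then the node, then the right subtree.
At X: go left to T.
  At T: go left to B.
    B is a leaf — visit B.
  Visit T.
  At T: go right to G.
    At G: go left to S.
      At S: go left to Z.
        At Z: no left child.
        Visit Z.
        At Z: go right to A.
          A is a leaf — visit A.
      Visit S.
      At S: go right to N.
        At N: go left to V.
          V is a leaf — visit V.
        Visit N.
        At N: no right child.
    Visit G.
    At G: go right to K.
      At K: go left to F.
        At F: go left to D.
          D is a leaf — visit D.
        Visit F.
        At F: no right child.
      Visit K.
      At K: go right to W.
        W is a leaf — visit W.
Visit X.
At X: no right child.
Full in-order sequence: B, T, Z, A, S, V, N, G, D, F, K, W, X.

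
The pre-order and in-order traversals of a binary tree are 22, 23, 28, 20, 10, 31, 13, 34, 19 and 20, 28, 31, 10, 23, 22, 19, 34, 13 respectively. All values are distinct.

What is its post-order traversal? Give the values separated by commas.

The first element of pre-order is the root; it splits in-order into left and right subtrees.
Root 22: left subtree has 5 nodes {20, 28, 31, 10, 23}, right has 3 {19, 34, 13}.
  Root 23: left subtree has 4 nodes {20, 28, 31, 10}, right has 0 { }.
    Root 28: left subtree has 1 node {20}, right has 2 {31, 10}.
      Root 10: left subtree has 1 node {31}, right has 0 { }.
  Root 13: left subtree has 2 nodes {19, 34}, right has 0 { }.
    Root 34: left subtree has 1 node {19}, right has 0 { }.

20, 31, 10, 28, 23, 19, 34, 13, 22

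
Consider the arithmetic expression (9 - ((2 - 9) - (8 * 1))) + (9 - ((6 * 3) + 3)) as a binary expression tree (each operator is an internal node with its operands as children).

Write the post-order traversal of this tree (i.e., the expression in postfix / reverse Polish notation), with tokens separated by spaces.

Post-order on an expression tree gives postfix notation: for each operator, emit left operand, right operand, then the operator.

9 2 9 - 8 1 * - - 9 6 3 * 3 + - +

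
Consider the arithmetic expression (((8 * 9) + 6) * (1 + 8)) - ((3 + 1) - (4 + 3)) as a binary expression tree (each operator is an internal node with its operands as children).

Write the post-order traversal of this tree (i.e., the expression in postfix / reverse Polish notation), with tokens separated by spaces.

8 9 * 6 + 1 8 + * 3 1 + 4 3 + - -

Post-order on an expression tree gives postfix notation: for each operator, emit left operand, right operand, then the operator.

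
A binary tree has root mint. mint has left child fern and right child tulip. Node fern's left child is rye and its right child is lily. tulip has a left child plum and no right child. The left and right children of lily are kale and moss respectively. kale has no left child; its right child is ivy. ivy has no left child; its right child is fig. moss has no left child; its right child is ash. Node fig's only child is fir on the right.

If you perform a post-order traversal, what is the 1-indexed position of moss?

7

Post-order visits the left subtree, then the right subtree, then the node.
At mint: go left to fern.
  At fern: go left to rye.
    rye is a leaf — visit rye.
  At fern: go right to lily.
    At lily: go left to kale.
      At kale: no left child.
      At kale: go right to ivy.
        At ivy: no left child.
        At ivy: go right to fig.
          At fig: no left child.
          At fig: go right to fir.
            fir is a leaf — visit fir.
          Visit fig.
        Visit ivy.
      Visit kale.
    At lily: go right to moss.
      At moss: no left child.
      At moss: go right to ash.
        ash is a leaf — visit ash.
      Visit moss.
    Visit lily.
  Visit fern.
At mint: go right to tulip.
  At tulip: go left to plum.
    plum is a leaf — visit plum.
  At tulip: no right child.
  Visit tulip.
Visit mint.
Full post-order sequence: rye, fir, fig, ivy, kale, ash, moss, lily, fern, plum, tulip, mint.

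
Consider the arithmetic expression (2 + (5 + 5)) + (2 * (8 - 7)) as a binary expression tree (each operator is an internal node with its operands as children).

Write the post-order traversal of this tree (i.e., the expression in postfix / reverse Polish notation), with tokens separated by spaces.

Post-order on an expression tree gives postfix notation: for each operator, emit left operand, right operand, then the operator.

2 5 5 + + 2 8 7 - * +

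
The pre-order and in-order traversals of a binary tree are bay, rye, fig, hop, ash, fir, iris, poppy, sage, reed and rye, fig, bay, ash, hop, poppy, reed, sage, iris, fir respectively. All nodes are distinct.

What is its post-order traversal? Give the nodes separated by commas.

fig, rye, ash, reed, sage, poppy, iris, fir, hop, bay

The first element of pre-order is the root; it splits in-order into left and right subtrees.
Root bay: left subtree has 2 nodes {rye, fig}, right has 7 {ash, hop, poppy, reed, sage, iris, fir}.
  Root rye: left subtree has 0 nodes { }, right has 1 {fig}.
  Root hop: left subtree has 1 node {ash}, right has 5 {poppy, reed, sage, iris, fir}.
    Root fir: left subtree has 4 nodes {poppy, reed, sage, iris}, right has 0 { }.
      Root iris: left subtree has 3 nodes {poppy, reed, sage}, right has 0 { }.
        Root poppy: left subtree has 0 nodes { }, right has 2 {reed, sage}.
          Root sage: left subtree has 1 node {reed}, right has 0 { }.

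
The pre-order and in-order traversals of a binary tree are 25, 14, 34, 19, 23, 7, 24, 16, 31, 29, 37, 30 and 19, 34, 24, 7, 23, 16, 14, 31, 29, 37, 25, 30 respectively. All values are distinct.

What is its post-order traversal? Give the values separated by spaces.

19 24 7 16 23 34 37 29 31 14 30 25

The first element of pre-order is the root; it splits in-order into left and right subtrees.
Root 25: left subtree has 10 nodes {19, 34, 24, 7, 23, 16, 14, 31, 29, 37}, right has 1 {30}.
  Root 14: left subtree has 6 nodes {19, 34, 24, 7, 23, 16}, right has 3 {31, 29, 37}.
    Root 34: left subtree has 1 node {19}, right has 4 {24, 7, 23, 16}.
      Root 23: left subtree has 2 nodes {24, 7}, right has 1 {16}.
        Root 7: left subtree has 1 node {24}, right has 0 { }.
    Root 31: left subtree has 0 nodes { }, right has 2 {29, 37}.
      Root 29: left subtree has 0 nodes { }, right has 1 {37}.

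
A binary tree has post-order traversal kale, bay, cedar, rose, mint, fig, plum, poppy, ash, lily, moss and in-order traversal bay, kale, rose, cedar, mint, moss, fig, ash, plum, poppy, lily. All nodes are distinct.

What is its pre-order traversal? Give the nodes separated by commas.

The last element of post-order is the root; it splits in-order into left and right subtrees.
Root moss: left subtree has 5 nodes {bay, kale, rose, cedar, mint}, right has 5 {fig, ash, plum, poppy, lily}.
  Root mint: left subtree has 4 nodes {bay, kale, rose, cedar}, right has 0 { }.
    Root rose: left subtree has 2 nodes {bay, kale}, right has 1 {cedar}.
      Root bay: left subtree has 0 nodes { }, right has 1 {kale}.
  Root lily: left subtree has 4 nodes {fig, ash, plum, poppy}, right has 0 { }.
    Root ash: left subtree has 1 node {fig}, right has 2 {plum, poppy}.
      Root poppy: left subtree has 1 node {plum}, right has 0 { }.

moss, mint, rose, bay, kale, cedar, lily, ash, fig, poppy, plum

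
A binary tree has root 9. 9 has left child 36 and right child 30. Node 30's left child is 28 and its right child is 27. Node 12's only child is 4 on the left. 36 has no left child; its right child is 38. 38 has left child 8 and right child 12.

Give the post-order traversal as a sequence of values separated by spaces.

8 4 12 38 36 28 27 30 9

Post-order visits the left subtree, then the right subtree, then the node.
At 9: go left to 36.
  At 36: no left child.
  At 36: go right to 38.
    At 38: go left to 8.
      8 is a leaf — visit 8.
    At 38: go right to 12.
      At 12: go left to 4.
        4 is a leaf — visit 4.
      At 12: no right child.
      Visit 12.
    Visit 38.
  Visit 36.
At 9: go right to 30.
  At 30: go left to 28.
    28 is a leaf — visit 28.
  At 30: go right to 27.
    27 is a leaf — visit 27.
  Visit 30.
Visit 9.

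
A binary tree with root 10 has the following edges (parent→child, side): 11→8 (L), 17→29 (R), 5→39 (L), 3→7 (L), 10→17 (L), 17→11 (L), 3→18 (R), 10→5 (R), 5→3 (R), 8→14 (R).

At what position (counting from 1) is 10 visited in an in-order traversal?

In-order visits the left subtree, then the node, then the right subtree.
At 10: go left to 17.
  At 17: go left to 11.
    At 11: go left to 8.
      At 8: no left child.
      Visit 8.
      At 8: go right to 14.
        14 is a leaf — visit 14.
    Visit 11.
    At 11: no right child.
  Visit 17.
  At 17: go right to 29.
    29 is a leaf — visit 29.
Visit 10.
At 10: go right to 5.
  At 5: go left to 39.
    39 is a leaf — visit 39.
  Visit 5.
  At 5: go right to 3.
    At 3: go left to 7.
      7 is a leaf — visit 7.
    Visit 3.
    At 3: go right to 18.
      18 is a leaf — visit 18.
Full in-order sequence: 8, 14, 11, 17, 29, 10, 39, 5, 7, 3, 18.

6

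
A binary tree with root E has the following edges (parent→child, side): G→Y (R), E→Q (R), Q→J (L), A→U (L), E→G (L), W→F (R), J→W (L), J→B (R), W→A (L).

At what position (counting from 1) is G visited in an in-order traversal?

1

In-order visits the left subtree, then the node, then the right subtree.
At E: go left to G.
  At G: no left child.
  Visit G.
  At G: go right to Y.
    Y is a leaf — visit Y.
Visit E.
At E: go right to Q.
  At Q: go left to J.
    At J: go left to W.
      At W: go left to A.
        At A: go left to U.
          U is a leaf — visit U.
        Visit A.
        At A: no right child.
      Visit W.
      At W: go right to F.
        F is a leaf — visit F.
    Visit J.
    At J: go right to B.
      B is a leaf — visit B.
  Visit Q.
  At Q: no right child.
Full in-order sequence: G, Y, E, U, A, W, F, J, B, Q.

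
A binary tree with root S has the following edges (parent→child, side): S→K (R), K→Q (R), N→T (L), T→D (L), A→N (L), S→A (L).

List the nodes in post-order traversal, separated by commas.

D, T, N, A, Q, K, S

Post-order visits the left subtree, then the right subtree, then the node.
At S: go left to A.
  At A: go left to N.
    At N: go left to T.
      At T: go left to D.
        D is a leaf — visit D.
      At T: no right child.
      Visit T.
    At N: no right child.
    Visit N.
  At A: no right child.
  Visit A.
At S: go right to K.
  At K: no left child.
  At K: go right to Q.
    Q is a leaf — visit Q.
  Visit K.
Visit S.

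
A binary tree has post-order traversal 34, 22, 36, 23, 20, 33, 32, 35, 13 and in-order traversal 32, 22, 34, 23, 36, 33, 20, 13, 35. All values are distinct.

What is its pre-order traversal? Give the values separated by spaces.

13 32 33 23 22 34 36 20 35

The last element of post-order is the root; it splits in-order into left and right subtrees.
Root 13: left subtree has 7 nodes {32, 22, 34, 23, 36, 33, 20}, right has 1 {35}.
  Root 32: left subtree has 0 nodes { }, right has 6 {22, 34, 23, 36, 33, 20}.
    Root 33: left subtree has 4 nodes {22, 34, 23, 36}, right has 1 {20}.
      Root 23: left subtree has 2 nodes {22, 34}, right has 1 {36}.
        Root 22: left subtree has 0 nodes { }, right has 1 {34}.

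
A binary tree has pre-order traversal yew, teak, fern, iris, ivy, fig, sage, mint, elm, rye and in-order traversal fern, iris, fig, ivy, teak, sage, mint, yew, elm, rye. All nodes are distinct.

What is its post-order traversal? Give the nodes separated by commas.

fig, ivy, iris, fern, mint, sage, teak, rye, elm, yew

The first element of pre-order is the root; it splits in-order into left and right subtrees.
Root yew: left subtree has 7 nodes {fern, iris, fig, ivy, teak, sage, mint}, right has 2 {elm, rye}.
  Root teak: left subtree has 4 nodes {fern, iris, fig, ivy}, right has 2 {sage, mint}.
    Root fern: left subtree has 0 nodes { }, right has 3 {iris, fig, ivy}.
      Root iris: left subtree has 0 nodes { }, right has 2 {fig, ivy}.
        Root ivy: left subtree has 1 node {fig}, right has 0 { }.
    Root sage: left subtree has 0 nodes { }, right has 1 {mint}.
  Root elm: left subtree has 0 nodes { }, right has 1 {rye}.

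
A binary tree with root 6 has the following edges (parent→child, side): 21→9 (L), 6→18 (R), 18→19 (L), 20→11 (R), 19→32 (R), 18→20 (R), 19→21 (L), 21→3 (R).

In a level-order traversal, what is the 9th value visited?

3

Level-order visits nodes level by level from the root, left to right within each level.
Level 0: 6
Level 1: 18
Level 2: 19, 20
Level 3: 21, 32, 11
Level 4: 9, 3
Full level-order sequence: 6, 18, 19, 20, 21, 32, 11, 9, 3.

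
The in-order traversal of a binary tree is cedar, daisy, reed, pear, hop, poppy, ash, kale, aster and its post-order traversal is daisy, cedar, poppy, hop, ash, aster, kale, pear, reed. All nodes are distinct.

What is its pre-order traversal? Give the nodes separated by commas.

reed, cedar, daisy, pear, kale, ash, hop, poppy, aster

The last element of post-order is the root; it splits in-order into left and right subtrees.
Root reed: left subtree has 2 nodes {cedar, daisy}, right has 6 {pear, hop, poppy, ash, kale, aster}.
  Root cedar: left subtree has 0 nodes { }, right has 1 {daisy}.
  Root pear: left subtree has 0 nodes { }, right has 5 {hop, poppy, ash, kale, aster}.
    Root kale: left subtree has 3 nodes {hop, poppy, ash}, right has 1 {aster}.
      Root ash: left subtree has 2 nodes {hop, poppy}, right has 0 { }.
        Root hop: left subtree has 0 nodes { }, right has 1 {poppy}.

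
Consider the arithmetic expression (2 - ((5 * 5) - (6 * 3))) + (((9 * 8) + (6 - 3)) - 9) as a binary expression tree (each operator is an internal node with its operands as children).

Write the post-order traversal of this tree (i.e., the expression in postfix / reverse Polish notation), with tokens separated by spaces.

2 5 5 * 6 3 * - - 9 8 * 6 3 - + 9 - +

Post-order on an expression tree gives postfix notation: for each operator, emit left operand, right operand, then the operator.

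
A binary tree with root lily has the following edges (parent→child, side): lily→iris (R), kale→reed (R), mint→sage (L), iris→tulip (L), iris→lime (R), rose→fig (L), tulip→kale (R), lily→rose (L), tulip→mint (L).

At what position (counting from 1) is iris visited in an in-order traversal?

9

In-order visits the left subtree, then the node, then the right subtree.
At lily: go left to rose.
  At rose: go left to fig.
    fig is a leaf — visit fig.
  Visit rose.
  At rose: no right child.
Visit lily.
At lily: go right to iris.
  At iris: go left to tulip.
    At tulip: go left to mint.
      At mint: go left to sage.
        sage is a leaf — visit sage.
      Visit mint.
      At mint: no right child.
    Visit tulip.
    At tulip: go right to kale.
      At kale: no left child.
      Visit kale.
      At kale: go right to reed.
        reed is a leaf — visit reed.
  Visit iris.
  At iris: go right to lime.
    lime is a leaf — visit lime.
Full in-order sequence: fig, rose, lily, sage, mint, tulip, kale, reed, iris, lime.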